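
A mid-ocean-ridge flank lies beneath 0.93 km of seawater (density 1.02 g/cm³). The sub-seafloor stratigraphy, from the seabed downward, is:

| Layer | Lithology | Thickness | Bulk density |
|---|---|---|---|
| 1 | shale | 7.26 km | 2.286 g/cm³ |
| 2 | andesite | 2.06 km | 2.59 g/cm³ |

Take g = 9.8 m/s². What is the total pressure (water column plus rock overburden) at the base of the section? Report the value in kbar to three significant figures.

seawater: 1020 kg/m³ × 9.8 m/s² × 930 m = 9.296×10^6 Pa = 0.09296 kbar
shale: 2286 kg/m³ × 9.8 m/s² × 7260 m = 1.626×10^8 Pa = 1.626 kbar
andesite: 2590 kg/m³ × 9.8 m/s² × 2060 m = 5.229×10^7 Pa = 0.5229 kbar
Total = 0.09296 + 1.626 + 0.5229 = 2.2423 kbar

2.24 kbar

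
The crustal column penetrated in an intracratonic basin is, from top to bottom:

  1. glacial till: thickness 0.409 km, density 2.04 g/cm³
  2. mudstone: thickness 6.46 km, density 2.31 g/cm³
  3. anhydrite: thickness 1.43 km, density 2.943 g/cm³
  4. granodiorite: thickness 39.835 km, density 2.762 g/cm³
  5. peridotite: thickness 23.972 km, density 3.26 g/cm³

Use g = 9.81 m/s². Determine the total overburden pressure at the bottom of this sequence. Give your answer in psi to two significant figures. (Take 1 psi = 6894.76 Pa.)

glacial till: 2040 kg/m³ × 9.81 m/s² × 409 m = 8.185×10^6 Pa = 1187 psi
mudstone: 2310 kg/m³ × 9.81 m/s² × 6460 m = 1.464×10^8 Pa = 21232 psi
anhydrite: 2943 kg/m³ × 9.81 m/s² × 1430 m = 4.129×10^7 Pa = 5988 psi
granodiorite: 2762 kg/m³ × 9.81 m/s² × 39835 m = 1.079×10^9 Pa = 1.565×10^5 psi
peridotite: 3260 kg/m³ × 9.81 m/s² × 23972 m = 7.666×10^8 Pa = 1.112×10^5 psi
Total = 1187 + 21232 + 5988 + 1.565×10^5 + 1.112×10^5 = 2.9614×10^5 psi

300000 psi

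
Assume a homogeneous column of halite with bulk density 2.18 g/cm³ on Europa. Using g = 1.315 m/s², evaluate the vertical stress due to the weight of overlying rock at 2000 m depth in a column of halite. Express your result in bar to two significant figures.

57 bar

halite: 2180 kg/m³ × 1.315 m/s² × 2000 m = 5.733×10^6 Pa = 57.33 bar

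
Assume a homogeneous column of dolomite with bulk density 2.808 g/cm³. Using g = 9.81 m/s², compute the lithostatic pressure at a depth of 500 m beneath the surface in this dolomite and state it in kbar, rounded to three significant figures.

0.138 kbar

dolomite: 2808 kg/m³ × 9.81 m/s² × 500 m = 1.377×10^7 Pa = 0.1377 kbar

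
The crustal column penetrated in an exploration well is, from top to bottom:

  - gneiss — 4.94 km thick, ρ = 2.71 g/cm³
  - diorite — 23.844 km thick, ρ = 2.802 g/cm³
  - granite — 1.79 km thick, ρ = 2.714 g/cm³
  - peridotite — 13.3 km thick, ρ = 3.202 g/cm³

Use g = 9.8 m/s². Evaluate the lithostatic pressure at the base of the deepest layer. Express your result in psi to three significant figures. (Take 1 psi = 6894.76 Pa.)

gneiss: 2710 kg/m³ × 9.8 m/s² × 4940 m = 1.312×10^8 Pa = 19028 psi
diorite: 2802 kg/m³ × 9.8 m/s² × 23844 m = 6.547×10^8 Pa = 94963 psi
granite: 2714 kg/m³ × 9.8 m/s² × 1790 m = 4.761×10^7 Pa = 6905 psi
peridotite: 3202 kg/m³ × 9.8 m/s² × 13300 m = 4.173×10^8 Pa = 60531 psi
Total = 19028 + 94963 + 6905 + 60531 = 1.8143×10^5 psi

181000 psi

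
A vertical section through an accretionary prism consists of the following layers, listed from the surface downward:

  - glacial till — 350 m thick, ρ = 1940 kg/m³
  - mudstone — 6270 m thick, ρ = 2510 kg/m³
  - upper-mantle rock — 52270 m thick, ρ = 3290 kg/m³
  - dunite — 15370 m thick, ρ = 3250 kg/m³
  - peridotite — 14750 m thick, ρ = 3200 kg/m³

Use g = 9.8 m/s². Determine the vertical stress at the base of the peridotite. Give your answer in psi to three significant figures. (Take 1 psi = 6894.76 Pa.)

glacial till: 1940 kg/m³ × 9.8 m/s² × 350 m = 6.654×10^6 Pa = 965.1 psi
mudstone: 2510 kg/m³ × 9.8 m/s² × 6270 m = 1.542×10^8 Pa = 22369 psi
upper-mantle rock: 3290 kg/m³ × 9.8 m/s² × 52270 m = 1.685×10^9 Pa = 2.444×10^5 psi
dunite: 3250 kg/m³ × 9.8 m/s² × 15370 m = 4.895×10^8 Pa = 71001 psi
peridotite: 3200 kg/m³ × 9.8 m/s² × 14750 m = 4.626×10^8 Pa = 67089 psi
Total = 965.1 + 22369 + 2.444×10^5 + 71001 + 67089 = 4.0585×10^5 psi

406000 psi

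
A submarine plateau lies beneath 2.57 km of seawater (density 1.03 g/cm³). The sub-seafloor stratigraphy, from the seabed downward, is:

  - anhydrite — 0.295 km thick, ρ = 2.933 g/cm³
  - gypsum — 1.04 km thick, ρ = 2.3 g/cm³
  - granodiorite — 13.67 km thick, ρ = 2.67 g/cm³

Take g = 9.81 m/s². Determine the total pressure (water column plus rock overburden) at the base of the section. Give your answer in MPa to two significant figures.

seawater: 1030 kg/m³ × 9.81 m/s² × 2570 m = 2.597×10^7 Pa = 25.97 MPa
anhydrite: 2933 kg/m³ × 9.81 m/s² × 295 m = 8.488×10^6 Pa = 8.488 MPa
gypsum: 2300 kg/m³ × 9.81 m/s² × 1040 m = 2.347×10^7 Pa = 23.47 MPa
granodiorite: 2670 kg/m³ × 9.81 m/s² × 13670 m = 3.581×10^8 Pa = 358.1 MPa
Total = 25.97 + 8.488 + 23.47 + 358.1 = 415.98 MPa

420 MPa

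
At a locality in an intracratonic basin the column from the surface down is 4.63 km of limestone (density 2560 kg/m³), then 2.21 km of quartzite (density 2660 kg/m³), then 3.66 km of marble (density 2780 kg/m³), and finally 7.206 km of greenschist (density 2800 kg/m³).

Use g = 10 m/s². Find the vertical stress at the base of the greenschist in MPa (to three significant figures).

481 MPa

limestone: 2560 kg/m³ × 10 m/s² × 4630 m = 1.185×10^8 Pa = 118.5 MPa
quartzite: 2660 kg/m³ × 10 m/s² × 2210 m = 5.879×10^7 Pa = 58.79 MPa
marble: 2780 kg/m³ × 10 m/s² × 3660 m = 1.017×10^8 Pa = 101.7 MPa
greenschist: 2800 kg/m³ × 10 m/s² × 7206 m = 2.018×10^8 Pa = 201.8 MPa
Total = 118.5 + 58.79 + 101.7 + 201.8 = 480.83 MPa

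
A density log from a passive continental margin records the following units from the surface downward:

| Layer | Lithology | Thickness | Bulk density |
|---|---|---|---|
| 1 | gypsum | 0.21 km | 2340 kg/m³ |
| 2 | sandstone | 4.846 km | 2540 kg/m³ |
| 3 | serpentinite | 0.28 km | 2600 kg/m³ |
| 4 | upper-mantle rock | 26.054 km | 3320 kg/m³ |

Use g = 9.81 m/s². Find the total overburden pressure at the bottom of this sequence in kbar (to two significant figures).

gypsum: 2340 kg/m³ × 9.81 m/s² × 210 m = 4.821×10^6 Pa = 0.04821 kbar
sandstone: 2540 kg/m³ × 9.81 m/s² × 4846 m = 1.207×10^8 Pa = 1.207 kbar
serpentinite: 2600 kg/m³ × 9.81 m/s² × 280 m = 7.142×10^6 Pa = 0.07142 kbar
upper-mantle rock: 3320 kg/m³ × 9.81 m/s² × 26054 m = 8.486×10^8 Pa = 8.486 kbar
Total = 0.04821 + 1.207 + 0.07142 + 8.486 = 9.8127 kbar

9.8 kbar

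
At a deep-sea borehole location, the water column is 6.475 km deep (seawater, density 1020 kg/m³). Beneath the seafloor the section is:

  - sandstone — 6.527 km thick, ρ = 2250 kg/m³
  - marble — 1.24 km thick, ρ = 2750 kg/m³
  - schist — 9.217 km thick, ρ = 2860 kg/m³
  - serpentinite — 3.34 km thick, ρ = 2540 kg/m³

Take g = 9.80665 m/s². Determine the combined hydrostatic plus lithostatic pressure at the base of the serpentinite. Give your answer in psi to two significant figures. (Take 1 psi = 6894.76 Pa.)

seawater: 1020 kg/m³ × 9.80665 m/s² × 6475 m = 6.477×10^7 Pa = 9394 psi
sandstone: 2250 kg/m³ × 9.80665 m/s² × 6527 m = 1.440×10^8 Pa = 20888 psi
marble: 2750 kg/m³ × 9.80665 m/s² × 1240 m = 3.344×10^7 Pa = 4850 psi
schist: 2860 kg/m³ × 9.80665 m/s² × 9217 m = 2.585×10^8 Pa = 37494 psi
serpentinite: 2540 kg/m³ × 9.80665 m/s² × 3340 m = 8.320×10^7 Pa = 12067 psi
Total = 9394 + 20888 + 4850 + 37494 + 12067 = 84692 psi

85000 psi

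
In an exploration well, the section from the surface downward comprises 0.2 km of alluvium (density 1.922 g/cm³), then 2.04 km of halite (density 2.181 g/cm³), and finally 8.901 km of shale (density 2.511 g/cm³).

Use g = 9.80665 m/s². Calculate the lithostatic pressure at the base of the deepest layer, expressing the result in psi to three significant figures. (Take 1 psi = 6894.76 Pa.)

alluvium: 1922 kg/m³ × 9.80665 m/s² × 200 m = 3.770×10^6 Pa = 546.7 psi
halite: 2181 kg/m³ × 9.80665 m/s² × 2040 m = 4.363×10^7 Pa = 6328 psi
shale: 2511 kg/m³ × 9.80665 m/s² × 8901 m = 2.192×10^8 Pa = 31790 psi
Total = 546.7 + 6328 + 31790 = 38665 psi

38700 psi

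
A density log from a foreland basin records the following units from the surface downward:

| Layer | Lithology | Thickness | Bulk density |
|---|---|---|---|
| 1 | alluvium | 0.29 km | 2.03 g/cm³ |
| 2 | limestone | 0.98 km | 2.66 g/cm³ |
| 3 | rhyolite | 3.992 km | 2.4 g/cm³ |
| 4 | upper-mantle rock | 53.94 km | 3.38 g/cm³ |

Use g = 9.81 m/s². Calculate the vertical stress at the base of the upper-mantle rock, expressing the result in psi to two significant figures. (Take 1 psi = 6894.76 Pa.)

alluvium: 2030 kg/m³ × 9.81 m/s² × 290 m = 5.775×10^6 Pa = 837.6 psi
limestone: 2660 kg/m³ × 9.81 m/s² × 980 m = 2.557×10^7 Pa = 3709 psi
rhyolite: 2400 kg/m³ × 9.81 m/s² × 3992 m = 9.399×10^7 Pa = 13632 psi
upper-mantle rock: 3380 kg/m³ × 9.81 m/s² × 53940 m = 1.789×10^9 Pa = 2.594×10^5 psi
Total = 837.6 + 3709 + 13632 + 2.594×10^5 = 2.7758×10^5 psi

280000 psi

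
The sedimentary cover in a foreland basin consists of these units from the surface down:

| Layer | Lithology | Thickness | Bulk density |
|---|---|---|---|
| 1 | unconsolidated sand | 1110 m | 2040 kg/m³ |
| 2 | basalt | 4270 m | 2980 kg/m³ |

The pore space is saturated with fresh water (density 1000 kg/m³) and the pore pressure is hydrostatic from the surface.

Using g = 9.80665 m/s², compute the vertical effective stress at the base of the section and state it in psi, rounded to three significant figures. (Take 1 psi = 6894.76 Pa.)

13700 psi

Overburden (lithostatic) stress σ_v:
unconsolidated sand: 2040 kg/m³ × 9.80665 m/s² × 1110 m = 2.221×10^7 Pa = 22.21 MPa
basalt: 2980 kg/m³ × 9.80665 m/s² × 4270 m = 1.248×10^8 Pa = 124.8 MPa
Total = 22.21 + 124.8 = 146.99 MPa
Pore pressure P_p = 1000 kg/m³ × 9.80665 m/s² × 5380 m = 5.276×10^7 Pa = 52.76 MPa
Effective stress σ' = σ_v − P_p = 147.0 − 52.76 = 94.232 MPa = 13667 psi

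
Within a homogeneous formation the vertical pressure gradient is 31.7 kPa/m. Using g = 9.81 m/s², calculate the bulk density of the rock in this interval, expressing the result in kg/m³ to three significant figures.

3230 kg/m³

ρ = (dP/dz)/g = 31.7 kPa/m / 9.81 m/s² = 31700 Pa/m / 9.81 m/s² = 3231.4 kg/m³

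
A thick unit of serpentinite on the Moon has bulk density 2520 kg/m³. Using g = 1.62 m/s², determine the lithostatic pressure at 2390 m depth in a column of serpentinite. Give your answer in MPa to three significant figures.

serpentinite: 2520 kg/m³ × 1.62 m/s² × 2390 m = 9.757×10^6 Pa = 9.757 MPa

9.76 MPa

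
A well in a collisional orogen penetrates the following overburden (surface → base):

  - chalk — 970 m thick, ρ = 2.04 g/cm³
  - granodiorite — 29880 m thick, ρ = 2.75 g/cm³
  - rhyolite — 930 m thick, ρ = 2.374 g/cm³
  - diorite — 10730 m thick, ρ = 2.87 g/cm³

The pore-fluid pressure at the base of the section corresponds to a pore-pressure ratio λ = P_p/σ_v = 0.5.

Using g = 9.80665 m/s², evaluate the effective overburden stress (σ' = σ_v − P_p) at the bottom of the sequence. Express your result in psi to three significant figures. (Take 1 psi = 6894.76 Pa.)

Overburden (lithostatic) stress σ_v:
chalk: 2040 kg/m³ × 9.80665 m/s² × 970 m = 1.941×10^7 Pa = 19.41 MPa
granodiorite: 2750 kg/m³ × 9.80665 m/s² × 29880 m = 8.058×10^8 Pa = 805.8 MPa
rhyolite: 2374 kg/m³ × 9.80665 m/s² × 930 m = 2.165×10^7 Pa = 21.65 MPa
diorite: 2870 kg/m³ × 9.80665 m/s² × 10730 m = 3.020×10^8 Pa = 302.0 MPa
Total = 19.41 + 805.8 + 21.65 + 302.0 = 1148.9 MPa
Pore pressure P_p = λ·σ_v = 0.5 × 1149 MPa = 574.4 MPa
Effective stress σ' = σ_v − P_p = 1149 − 574.4 = 574.43 MPa = 83314 psi

83300 psi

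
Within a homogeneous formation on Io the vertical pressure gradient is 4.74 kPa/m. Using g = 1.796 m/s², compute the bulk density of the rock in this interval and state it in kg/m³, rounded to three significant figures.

2640 kg/m³

ρ = (dP/dz)/g = 4.74 kPa/m / 1.796 m/s² = 4740.0 Pa/m / 1.796 m/s² = 2639.2 kg/m³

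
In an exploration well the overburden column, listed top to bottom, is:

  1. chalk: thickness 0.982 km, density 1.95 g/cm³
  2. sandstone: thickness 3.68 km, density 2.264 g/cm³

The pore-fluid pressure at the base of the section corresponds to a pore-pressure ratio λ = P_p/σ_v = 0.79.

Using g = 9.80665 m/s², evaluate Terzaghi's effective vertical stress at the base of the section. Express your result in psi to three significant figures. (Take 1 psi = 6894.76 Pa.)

3060 psi

Overburden (lithostatic) stress σ_v:
chalk: 1950 kg/m³ × 9.80665 m/s² × 982 m = 1.878×10^7 Pa = 18.78 MPa
sandstone: 2264 kg/m³ × 9.80665 m/s² × 3680 m = 8.170×10^7 Pa = 81.70 MPa
Total = 18.78 + 81.70 = 100.48 MPa
Pore pressure P_p = λ·σ_v = 0.79 × 100.5 MPa = 79.38 MPa
Effective stress σ' = σ_v − P_p = 100.5 − 79.38 = 21.101 MPa = 3060.5 psi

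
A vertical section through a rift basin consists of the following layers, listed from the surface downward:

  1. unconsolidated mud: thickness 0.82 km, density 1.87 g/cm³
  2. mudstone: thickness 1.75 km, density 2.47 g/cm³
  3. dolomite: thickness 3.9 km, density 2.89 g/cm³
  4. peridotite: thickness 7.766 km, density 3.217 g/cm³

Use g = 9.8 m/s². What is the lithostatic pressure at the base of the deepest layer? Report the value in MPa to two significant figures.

410 MPa

unconsolidated mud: 1870 kg/m³ × 9.8 m/s² × 820 m = 1.503×10^7 Pa = 15.03 MPa
mudstone: 2470 kg/m³ × 9.8 m/s² × 1750 m = 4.236×10^7 Pa = 42.36 MPa
dolomite: 2890 kg/m³ × 9.8 m/s² × 3900 m = 1.105×10^8 Pa = 110.5 MPa
peridotite: 3217 kg/m³ × 9.8 m/s² × 7766 m = 2.448×10^8 Pa = 244.8 MPa
Total = 15.03 + 42.36 + 110.5 + 244.8 = 412.68 MPa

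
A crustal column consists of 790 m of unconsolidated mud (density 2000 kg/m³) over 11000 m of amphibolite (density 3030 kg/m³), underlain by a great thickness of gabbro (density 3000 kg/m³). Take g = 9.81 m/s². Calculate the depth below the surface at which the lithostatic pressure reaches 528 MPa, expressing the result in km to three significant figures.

Pressure at base of upper layers: 2000×9.81×790 + 3030×9.81×11000 = 3.425×10^8 Pa = 342.5 MPa
Remaining pressure to be supplied by gabbro: 5.280×10^8 − 3.425×10^8 = 1.855×10^8 Pa
Additional depth in gabbro = 1.855×10^8 Pa / (3000 kg/m³ × 9.81 m/s²) = 6304.2 m
Total depth = 11790 m + 6304.2 m = 18094 m
= 18.094 km

18.1 km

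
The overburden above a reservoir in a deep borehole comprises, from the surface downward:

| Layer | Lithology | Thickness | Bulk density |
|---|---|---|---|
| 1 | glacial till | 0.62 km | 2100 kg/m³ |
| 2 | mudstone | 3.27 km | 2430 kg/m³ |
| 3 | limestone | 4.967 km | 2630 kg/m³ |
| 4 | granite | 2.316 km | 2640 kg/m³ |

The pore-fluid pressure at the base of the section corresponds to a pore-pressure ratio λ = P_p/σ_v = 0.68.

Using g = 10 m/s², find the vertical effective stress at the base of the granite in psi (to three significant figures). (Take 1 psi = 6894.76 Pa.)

13200 psi

Overburden (lithostatic) stress σ_v:
glacial till: 2100 kg/m³ × 10 m/s² × 620 m = 1.302×10^7 Pa = 13.02 MPa
mudstone: 2430 kg/m³ × 10 m/s² × 3270 m = 7.946×10^7 Pa = 79.46 MPa
limestone: 2630 kg/m³ × 10 m/s² × 4967 m = 1.306×10^8 Pa = 130.6 MPa
granite: 2640 kg/m³ × 10 m/s² × 2316 m = 6.114×10^7 Pa = 61.14 MPa
Total = 13.02 + 79.46 + 130.6 + 61.14 = 284.26 MPa
Pore pressure P_p = λ·σ_v = 0.68 × 284.3 MPa = 193.3 MPa
Effective stress σ' = σ_v − P_p = 284.3 − 193.3 = 90.962 MPa = 13193 psi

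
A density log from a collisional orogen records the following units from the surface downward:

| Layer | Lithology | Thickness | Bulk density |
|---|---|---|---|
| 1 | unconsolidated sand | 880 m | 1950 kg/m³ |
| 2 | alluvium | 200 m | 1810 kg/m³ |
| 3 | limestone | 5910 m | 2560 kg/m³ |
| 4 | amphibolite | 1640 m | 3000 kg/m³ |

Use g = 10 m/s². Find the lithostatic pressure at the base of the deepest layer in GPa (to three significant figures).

unconsolidated sand: 1950 kg/m³ × 10 m/s² × 880 m = 1.716×10^7 Pa = 0.01716 GPa
alluvium: 1810 kg/m³ × 10 m/s² × 200 m = 3.620×10^6 Pa = 3.620×10^-3 GPa
limestone: 2560 kg/m³ × 10 m/s² × 5910 m = 1.513×10^8 Pa = 0.1513 GPa
amphibolite: 3000 kg/m³ × 10 m/s² × 1640 m = 4.920×10^7 Pa = 0.04920 GPa
Total = 0.01716 + 3.620×10^-3 + 0.1513 + 0.04920 = 0.22128 GPa

0.221 GPa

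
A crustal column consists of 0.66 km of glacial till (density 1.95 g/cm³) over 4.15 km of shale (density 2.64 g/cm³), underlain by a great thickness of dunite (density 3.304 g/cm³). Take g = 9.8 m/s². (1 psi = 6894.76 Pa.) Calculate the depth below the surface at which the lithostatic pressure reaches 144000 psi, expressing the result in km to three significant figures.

31.8 km

Pressure at base of upper layers: 1950×9.8×660 + 2640×9.8×4150 = 1.200×10^8 Pa = 17402 psi
Remaining pressure to be supplied by dunite: 9.928×10^8 − 1.200×10^8 = 8.729×10^8 Pa
Additional depth in dunite = 8.729×10^8 Pa / (3304 kg/m³ × 9.8 m/s²) = 26958 m
Total depth = 4810 m + 26958 m = 31768 m
= 31.768 km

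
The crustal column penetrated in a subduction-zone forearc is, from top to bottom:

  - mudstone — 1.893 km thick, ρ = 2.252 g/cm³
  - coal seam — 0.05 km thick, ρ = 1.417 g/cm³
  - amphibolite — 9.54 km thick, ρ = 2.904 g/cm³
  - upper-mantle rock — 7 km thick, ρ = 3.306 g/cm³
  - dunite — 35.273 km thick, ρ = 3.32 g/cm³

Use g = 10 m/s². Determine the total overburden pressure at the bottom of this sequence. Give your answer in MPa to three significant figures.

mudstone: 2252 kg/m³ × 10 m/s² × 1893 m = 4.263×10^7 Pa = 42.63 MPa
coal seam: 1417 kg/m³ × 10 m/s² × 50 m = 7.085×10^5 Pa = 0.7085 MPa
amphibolite: 2904 kg/m³ × 10 m/s² × 9540 m = 2.770×10^8 Pa = 277.0 MPa
upper-mantle rock: 3306 kg/m³ × 10 m/s² × 7000 m = 2.314×10^8 Pa = 231.4 MPa
dunite: 3320 kg/m³ × 10 m/s² × 35273 m = 1.171×10^9 Pa = 1171 MPa
Total = 42.63 + 0.7085 + 277.0 + 231.4 + 1171 = 1722.9 MPa

1720 MPa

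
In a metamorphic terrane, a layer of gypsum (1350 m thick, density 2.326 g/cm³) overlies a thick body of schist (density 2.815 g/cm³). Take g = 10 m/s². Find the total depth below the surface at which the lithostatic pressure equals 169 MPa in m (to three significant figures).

6240 m

Pressure at base of upper layers: 2326×10×1350 = 3.140×10^7 Pa = 31.40 MPa
Remaining pressure to be supplied by schist: 1.690×10^8 − 3.140×10^7 = 1.376×10^8 Pa
Additional depth in schist = 1.376×10^8 Pa / (2815 kg/m³ × 10 m/s²) = 4888.1 m
Total depth = 1350 m + 4888.1 m = 6238.1 m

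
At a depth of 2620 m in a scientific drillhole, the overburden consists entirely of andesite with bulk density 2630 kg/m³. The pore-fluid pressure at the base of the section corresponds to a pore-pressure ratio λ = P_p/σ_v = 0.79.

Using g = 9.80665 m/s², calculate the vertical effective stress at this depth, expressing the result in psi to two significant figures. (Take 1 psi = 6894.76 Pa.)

2100 psi

Overburden (lithostatic) stress σ_v:
andesite: 2630 kg/m³ × 9.80665 m/s² × 2620 m = 6.757×10^7 Pa = 67.57 MPa
Pore pressure P_p = λ·σ_v = 0.79 × 67.57 MPa = 53.38 MPa
Effective stress σ' = σ_v − P_p = 67.57 − 53.38 = 14.190 MPa = 2058.2 psi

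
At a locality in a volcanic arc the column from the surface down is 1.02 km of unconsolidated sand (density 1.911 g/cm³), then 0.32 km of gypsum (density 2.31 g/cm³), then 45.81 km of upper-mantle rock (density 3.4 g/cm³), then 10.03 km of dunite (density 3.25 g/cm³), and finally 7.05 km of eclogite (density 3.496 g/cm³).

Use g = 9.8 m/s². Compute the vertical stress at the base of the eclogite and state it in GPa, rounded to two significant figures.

2.1 GPa

unconsolidated sand: 1911 kg/m³ × 9.8 m/s² × 1020 m = 1.910×10^7 Pa = 0.01910 GPa
gypsum: 2310 kg/m³ × 9.8 m/s² × 320 m = 7.244×10^6 Pa = 7.244×10^-3 GPa
upper-mantle rock: 3400 kg/m³ × 9.8 m/s² × 45810 m = 1.526×10^9 Pa = 1.526 GPa
dunite: 3250 kg/m³ × 9.8 m/s² × 10030 m = 3.195×10^8 Pa = 0.3195 GPa
eclogite: 3496 kg/m³ × 9.8 m/s² × 7050 m = 2.415×10^8 Pa = 0.2415 GPa
Total = 0.01910 + 7.244×10^-3 + 1.526 + 0.3195 + 0.2415 = 2.1137 GPa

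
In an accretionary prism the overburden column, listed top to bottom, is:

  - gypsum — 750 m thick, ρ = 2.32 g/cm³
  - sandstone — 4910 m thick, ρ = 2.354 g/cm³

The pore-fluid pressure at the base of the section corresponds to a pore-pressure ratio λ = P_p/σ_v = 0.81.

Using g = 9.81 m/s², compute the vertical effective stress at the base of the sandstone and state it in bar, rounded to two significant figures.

250 bar

Overburden (lithostatic) stress σ_v:
gypsum: 2320 kg/m³ × 9.81 m/s² × 750 m = 1.707×10^7 Pa = 17.07 MPa
sandstone: 2354 kg/m³ × 9.81 m/s² × 4910 m = 1.134×10^8 Pa = 113.4 MPa
Total = 17.07 + 113.4 = 130.45 MPa
Pore pressure P_p = λ·σ_v = 0.81 × 130.5 MPa = 105.7 MPa
Effective stress σ' = σ_v − P_p = 130.5 − 105.7 = 24.786 MPa = 247.86 bar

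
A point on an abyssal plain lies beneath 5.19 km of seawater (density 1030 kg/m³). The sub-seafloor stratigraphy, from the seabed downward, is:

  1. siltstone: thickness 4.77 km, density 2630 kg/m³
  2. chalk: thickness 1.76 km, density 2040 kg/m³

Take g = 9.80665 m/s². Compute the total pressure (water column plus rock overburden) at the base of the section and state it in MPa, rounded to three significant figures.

seawater: 1030 kg/m³ × 9.80665 m/s² × 5190 m = 5.242×10^7 Pa = 52.42 MPa
siltstone: 2630 kg/m³ × 9.80665 m/s² × 4770 m = 1.230×10^8 Pa = 123.0 MPa
chalk: 2040 kg/m³ × 9.80665 m/s² × 1760 m = 3.521×10^7 Pa = 35.21 MPa
Total = 52.42 + 123.0 + 35.21 = 210.66 MPa

211 MPa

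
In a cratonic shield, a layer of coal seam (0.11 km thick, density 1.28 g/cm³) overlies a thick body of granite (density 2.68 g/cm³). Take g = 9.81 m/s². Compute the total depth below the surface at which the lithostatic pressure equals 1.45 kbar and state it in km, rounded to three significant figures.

Pressure at base of upper layers: 1280×9.81×110 = 1.381×10^6 Pa = 0.01381 kbar
Remaining pressure to be supplied by granite: 1.450×10^8 − 1.381×10^6 = 1.436×10^8 Pa
Additional depth in granite = 1.436×10^8 Pa / (2680 kg/m³ × 9.81 m/s²) = 5462.7 m
Total depth = 110 m + 5462.7 m = 5572.7 m
= 5.5727 km

5.57 km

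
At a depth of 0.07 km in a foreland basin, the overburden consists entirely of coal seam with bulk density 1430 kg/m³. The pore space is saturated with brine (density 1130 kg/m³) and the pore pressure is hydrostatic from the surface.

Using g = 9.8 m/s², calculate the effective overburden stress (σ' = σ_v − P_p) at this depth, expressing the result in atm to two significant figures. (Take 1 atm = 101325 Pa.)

2.0 atm

Overburden (lithostatic) stress σ_v:
coal seam: 1430 kg/m³ × 9.8 m/s² × 70 m = 9.810×10^5 Pa = 0.9810 MPa
Pore pressure P_p = 1130 kg/m³ × 9.8 m/s² × 70 m = 7.752×10^5 Pa = 0.7752 MPa
Effective stress σ' = σ_v − P_p = 0.9810 − 0.7752 = 0.20580 MPa = 2.0311 atm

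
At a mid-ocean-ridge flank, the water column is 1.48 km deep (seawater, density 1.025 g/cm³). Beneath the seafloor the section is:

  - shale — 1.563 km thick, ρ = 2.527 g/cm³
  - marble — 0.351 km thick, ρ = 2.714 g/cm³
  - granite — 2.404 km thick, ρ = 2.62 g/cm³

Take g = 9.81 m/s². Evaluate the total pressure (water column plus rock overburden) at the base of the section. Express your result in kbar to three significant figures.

seawater: 1025 kg/m³ × 9.81 m/s² × 1480 m = 1.488×10^7 Pa = 0.1488 kbar
shale: 2527 kg/m³ × 9.81 m/s² × 1563 m = 3.875×10^7 Pa = 0.3875 kbar
marble: 2714 kg/m³ × 9.81 m/s² × 351 m = 9.345×10^6 Pa = 0.09345 kbar
granite: 2620 kg/m³ × 9.81 m/s² × 2404 m = 6.179×10^7 Pa = 0.6179 kbar
Total = 0.1488 + 0.3875 + 0.09345 + 0.6179 = 1.2476 kbar

1.25 kbar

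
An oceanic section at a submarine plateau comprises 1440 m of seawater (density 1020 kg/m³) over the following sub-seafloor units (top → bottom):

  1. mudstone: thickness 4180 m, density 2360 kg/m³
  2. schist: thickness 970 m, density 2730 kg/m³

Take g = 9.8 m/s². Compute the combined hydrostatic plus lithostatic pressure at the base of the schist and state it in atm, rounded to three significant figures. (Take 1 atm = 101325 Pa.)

1350 atm

seawater: 1020 kg/m³ × 9.8 m/s² × 1440 m = 1.439×10^7 Pa = 142.1 atm
mudstone: 2360 kg/m³ × 9.8 m/s² × 4180 m = 9.668×10^7 Pa = 954.1 atm
schist: 2730 kg/m³ × 9.8 m/s² × 970 m = 2.595×10^7 Pa = 256.1 atm
Total = 142.1 + 954.1 + 256.1 = 1352.3 atm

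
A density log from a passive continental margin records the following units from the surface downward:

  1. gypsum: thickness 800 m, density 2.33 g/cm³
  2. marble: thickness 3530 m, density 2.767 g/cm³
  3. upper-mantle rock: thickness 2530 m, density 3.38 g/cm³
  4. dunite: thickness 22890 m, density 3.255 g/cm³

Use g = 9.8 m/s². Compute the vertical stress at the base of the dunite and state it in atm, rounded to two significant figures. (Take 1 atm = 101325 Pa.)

9200 atm

gypsum: 2330 kg/m³ × 9.8 m/s² × 800 m = 1.827×10^7 Pa = 180.3 atm
marble: 2767 kg/m³ × 9.8 m/s² × 3530 m = 9.572×10^7 Pa = 944.7 atm
upper-mantle rock: 3380 kg/m³ × 9.8 m/s² × 2530 m = 8.380×10^7 Pa = 827.1 atm
dunite: 3255 kg/m³ × 9.8 m/s² × 22890 m = 7.302×10^8 Pa = 7206 atm
Total = 180.3 + 944.7 + 827.1 + 7206 = 9158.3 atm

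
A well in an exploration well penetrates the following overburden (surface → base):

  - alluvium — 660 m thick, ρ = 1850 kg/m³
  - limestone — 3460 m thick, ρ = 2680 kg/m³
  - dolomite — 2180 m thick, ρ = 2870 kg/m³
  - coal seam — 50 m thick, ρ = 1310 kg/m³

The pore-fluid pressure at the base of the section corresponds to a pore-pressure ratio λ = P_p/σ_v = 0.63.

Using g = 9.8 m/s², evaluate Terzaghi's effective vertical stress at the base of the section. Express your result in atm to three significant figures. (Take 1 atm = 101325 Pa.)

602 atm

Overburden (lithostatic) stress σ_v:
alluvium: 1850 kg/m³ × 9.8 m/s² × 660 m = 1.197×10^7 Pa = 11.97 MPa
limestone: 2680 kg/m³ × 9.8 m/s² × 3460 m = 9.087×10^7 Pa = 90.87 MPa
dolomite: 2870 kg/m³ × 9.8 m/s² × 2180 m = 6.131×10^7 Pa = 61.31 MPa
coal seam: 1310 kg/m³ × 9.8 m/s² × 50 m = 6.419×10^5 Pa = 0.6419 MPa
Total = 11.97 + 90.87 + 61.31 + 0.6419 = 164.80 MPa
Pore pressure P_p = λ·σ_v = 0.63 × 164.8 MPa = 103.8 MPa
Effective stress σ' = σ_v − P_p = 164.8 − 103.8 = 60.974 MPa = 601.77 atm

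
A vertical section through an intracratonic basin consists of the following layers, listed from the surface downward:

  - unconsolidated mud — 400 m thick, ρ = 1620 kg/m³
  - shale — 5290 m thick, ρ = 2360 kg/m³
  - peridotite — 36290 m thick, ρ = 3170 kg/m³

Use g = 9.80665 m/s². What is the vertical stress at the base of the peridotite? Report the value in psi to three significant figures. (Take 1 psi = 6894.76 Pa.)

182000 psi

unconsolidated mud: 1620 kg/m³ × 9.80665 m/s² × 400 m = 6.355×10^6 Pa = 921.7 psi
shale: 2360 kg/m³ × 9.80665 m/s² × 5290 m = 1.224×10^8 Pa = 17757 psi
peridotite: 3170 kg/m³ × 9.80665 m/s² × 36290 m = 1.128×10^9 Pa = 1.636×10^5 psi
Total = 921.7 + 17757 + 1.636×10^5 = 1.8230×10^5 psi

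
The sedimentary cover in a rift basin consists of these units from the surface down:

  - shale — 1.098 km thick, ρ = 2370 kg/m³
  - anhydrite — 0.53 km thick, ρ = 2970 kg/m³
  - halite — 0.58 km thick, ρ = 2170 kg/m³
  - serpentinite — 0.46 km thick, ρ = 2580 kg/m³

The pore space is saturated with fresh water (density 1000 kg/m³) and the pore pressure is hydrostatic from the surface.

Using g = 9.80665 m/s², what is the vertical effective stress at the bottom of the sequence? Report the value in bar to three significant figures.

Overburden (lithostatic) stress σ_v:
shale: 2370 kg/m³ × 9.80665 m/s² × 1098 m = 2.552×10^7 Pa = 25.52 MPa
anhydrite: 2970 kg/m³ × 9.80665 m/s² × 530 m = 1.544×10^7 Pa = 15.44 MPa
halite: 2170 kg/m³ × 9.80665 m/s² × 580 m = 1.234×10^7 Pa = 12.34 MPa
serpentinite: 2580 kg/m³ × 9.80665 m/s² × 460 m = 1.164×10^7 Pa = 11.64 MPa
Total = 25.52 + 15.44 + 12.34 + 11.64 = 64.937 MPa
Pore pressure P_p = 1000 kg/m³ × 9.80665 m/s² × 2668 m = 2.616×10^7 Pa = 26.16 MPa
Effective stress σ' = σ_v − P_p = 64.94 − 26.16 = 38.773 MPa = 387.73 bar

388 bar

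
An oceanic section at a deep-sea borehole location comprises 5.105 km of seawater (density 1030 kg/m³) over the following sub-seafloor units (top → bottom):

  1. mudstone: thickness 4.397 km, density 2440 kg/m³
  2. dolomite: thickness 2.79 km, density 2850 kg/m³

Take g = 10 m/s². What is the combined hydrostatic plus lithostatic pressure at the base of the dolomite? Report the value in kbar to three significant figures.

seawater: 1030 kg/m³ × 10 m/s² × 5105 m = 5.258×10^7 Pa = 0.5258 kbar
mudstone: 2440 kg/m³ × 10 m/s² × 4397 m = 1.073×10^8 Pa = 1.073 kbar
dolomite: 2850 kg/m³ × 10 m/s² × 2790 m = 7.952×10^7 Pa = 0.7952 kbar
Total = 0.5258 + 1.073 + 0.7952 = 2.3938 kbar

2.39 kbar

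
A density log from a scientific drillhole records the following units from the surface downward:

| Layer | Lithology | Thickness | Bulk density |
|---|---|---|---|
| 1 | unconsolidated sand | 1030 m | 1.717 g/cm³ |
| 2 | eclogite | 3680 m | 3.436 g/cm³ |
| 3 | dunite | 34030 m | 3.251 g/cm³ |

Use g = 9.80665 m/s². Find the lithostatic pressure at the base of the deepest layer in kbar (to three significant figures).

12.3 kbar

unconsolidated sand: 1717 kg/m³ × 9.80665 m/s² × 1030 m = 1.734×10^7 Pa = 0.1734 kbar
eclogite: 3436 kg/m³ × 9.80665 m/s² × 3680 m = 1.240×10^8 Pa = 1.240 kbar
dunite: 3251 kg/m³ × 9.80665 m/s² × 34030 m = 1.085×10^9 Pa = 10.85 kbar
Total = 0.1734 + 1.240 + 10.85 = 12.263 kbar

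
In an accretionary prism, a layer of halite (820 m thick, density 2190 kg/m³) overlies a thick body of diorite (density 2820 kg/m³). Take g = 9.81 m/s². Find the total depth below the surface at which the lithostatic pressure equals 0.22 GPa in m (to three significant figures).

8140 m

Pressure at base of upper layers: 2190×9.81×820 = 1.762×10^7 Pa = 0.01762 GPa
Remaining pressure to be supplied by diorite: 2.200×10^8 − 1.762×10^7 = 2.024×10^8 Pa
Additional depth in diorite = 2.024×10^8 Pa / (2820 kg/m³ × 9.81 m/s²) = 7315.7 m
Total depth = 820 m + 7315.7 m = 8135.7 m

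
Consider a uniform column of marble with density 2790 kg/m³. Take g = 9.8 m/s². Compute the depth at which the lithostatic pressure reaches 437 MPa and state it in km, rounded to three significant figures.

16.0 km

h = P/(ρg) = 437 MPa / (2790 kg/m³ × 9.8 m/s²) = 4.370×10^8 Pa / 27342 Pa/m = 15983 m
= 15.983 km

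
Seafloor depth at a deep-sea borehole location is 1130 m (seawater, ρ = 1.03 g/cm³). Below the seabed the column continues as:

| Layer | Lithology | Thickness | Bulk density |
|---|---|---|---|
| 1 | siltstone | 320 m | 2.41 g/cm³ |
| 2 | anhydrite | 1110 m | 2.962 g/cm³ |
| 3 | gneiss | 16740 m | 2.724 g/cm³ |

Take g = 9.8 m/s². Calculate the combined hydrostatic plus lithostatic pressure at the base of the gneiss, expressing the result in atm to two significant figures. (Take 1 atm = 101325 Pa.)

seawater: 1030 kg/m³ × 9.8 m/s² × 1130 m = 1.141×10^7 Pa = 112.6 atm
siltstone: 2410 kg/m³ × 9.8 m/s² × 320 m = 7.558×10^6 Pa = 74.59 atm
anhydrite: 2962 kg/m³ × 9.8 m/s² × 1110 m = 3.222×10^7 Pa = 318.0 atm
gneiss: 2724 kg/m³ × 9.8 m/s² × 16740 m = 4.469×10^8 Pa = 4410 atm
Total = 112.6 + 74.59 + 318.0 + 4410 = 4915.5 atm

4900 atm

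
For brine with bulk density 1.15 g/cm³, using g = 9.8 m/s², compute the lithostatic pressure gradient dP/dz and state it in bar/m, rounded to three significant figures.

dP/dz = ρg = 1150 kg/m³ × 9.8 m/s² = 11270 Pa/m
= 11270 Pa/m × (1 bar/m / 1.0000×10^5 Pa/m) = 0.11270 bar/m

0.113 bar/m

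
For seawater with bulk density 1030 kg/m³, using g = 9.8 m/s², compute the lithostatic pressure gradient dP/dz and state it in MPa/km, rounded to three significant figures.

10.1 MPa/km

dP/dz = ρg = 1030 kg/m³ × 9.8 m/s² = 10094 Pa/m
= 10094 Pa/m × (1 MPa/km / 1000.0 Pa/m) = 10.094 MPa/km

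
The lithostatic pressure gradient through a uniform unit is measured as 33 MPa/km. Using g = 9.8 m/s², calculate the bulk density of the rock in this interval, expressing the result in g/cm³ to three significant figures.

3.37 g/cm³

ρ = (dP/dz)/g = 33 MPa/km / 9.8 m/s² = 33000 Pa/m / 9.8 m/s² = 3367.3 kg/m³
= 3.367 g/cm³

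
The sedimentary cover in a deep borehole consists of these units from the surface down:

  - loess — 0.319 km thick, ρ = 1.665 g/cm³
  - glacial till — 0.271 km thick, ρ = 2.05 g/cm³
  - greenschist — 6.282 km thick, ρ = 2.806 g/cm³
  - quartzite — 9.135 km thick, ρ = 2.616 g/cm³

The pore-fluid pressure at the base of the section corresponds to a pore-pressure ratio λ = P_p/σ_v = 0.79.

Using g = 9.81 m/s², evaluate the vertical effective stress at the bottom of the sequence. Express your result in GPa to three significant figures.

Overburden (lithostatic) stress σ_v:
loess: 1665 kg/m³ × 9.81 m/s² × 319 m = 5.210×10^6 Pa = 5.210 MPa
glacial till: 2050 kg/m³ × 9.81 m/s² × 271 m = 5.450×10^6 Pa = 5.450 MPa
greenschist: 2806 kg/m³ × 9.81 m/s² × 6282 m = 1.729×10^8 Pa = 172.9 MPa
quartzite: 2616 kg/m³ × 9.81 m/s² × 9135 m = 2.344×10^8 Pa = 234.4 MPa
Total = 5.210 + 5.450 + 172.9 + 234.4 = 418.02 MPa
Pore pressure P_p = λ·σ_v = 0.79 × 418.0 MPa = 330.2 MPa
Effective stress σ' = σ_v − P_p = 418.0 − 330.2 = 87.783 MPa = 0.087783 GPa

0.0878 GPa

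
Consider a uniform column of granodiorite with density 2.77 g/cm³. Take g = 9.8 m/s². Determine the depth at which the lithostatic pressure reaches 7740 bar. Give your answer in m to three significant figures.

h = P/(ρg) = 7740 bar / (2770 kg/m³ × 9.8 m/s²) = 7.740×10^8 Pa / 27146 Pa/m = 28512 m

28500 m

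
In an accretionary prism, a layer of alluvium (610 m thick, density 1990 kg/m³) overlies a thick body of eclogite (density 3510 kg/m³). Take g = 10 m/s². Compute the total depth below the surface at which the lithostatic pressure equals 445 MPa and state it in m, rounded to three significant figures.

Pressure at base of upper layers: 1990×10×610 = 1.214×10^7 Pa = 12.14 MPa
Remaining pressure to be supplied by eclogite: 4.450×10^8 − 1.214×10^7 = 4.329×10^8 Pa
Additional depth in eclogite = 4.329×10^8 Pa / (3510 kg/m³ × 10 m/s²) = 12332 m
Total depth = 610 m + 12332 m = 12942 m

12900 m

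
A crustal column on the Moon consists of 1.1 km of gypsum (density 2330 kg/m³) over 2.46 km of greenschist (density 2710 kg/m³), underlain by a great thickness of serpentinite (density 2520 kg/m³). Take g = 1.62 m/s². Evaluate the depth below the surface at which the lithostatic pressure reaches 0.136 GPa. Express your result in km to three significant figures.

33.2 km

Pressure at base of upper layers: 2330×1.62×1100 + 2710×1.62×2460 = 1.495×10^7 Pa = 0.01495 GPa
Remaining pressure to be supplied by serpentinite: 1.360×10^8 − 1.495×10^7 = 1.210×10^8 Pa
Additional depth in serpentinite = 1.210×10^8 Pa / (2520 kg/m³ × 1.62 m/s²) = 29651 m
Total depth = 3560 m + 29651 m = 33211 m
= 33.211 km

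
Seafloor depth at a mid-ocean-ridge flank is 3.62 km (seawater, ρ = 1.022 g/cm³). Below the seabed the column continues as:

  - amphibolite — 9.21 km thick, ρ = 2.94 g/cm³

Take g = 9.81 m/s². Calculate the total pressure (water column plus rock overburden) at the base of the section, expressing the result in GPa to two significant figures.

seawater: 1022 kg/m³ × 9.81 m/s² × 3620 m = 3.629×10^7 Pa = 0.03629 GPa
amphibolite: 2940 kg/m³ × 9.81 m/s² × 9210 m = 2.656×10^8 Pa = 0.2656 GPa
Total = 0.03629 + 0.2656 = 0.30192 GPa

0.30 GPa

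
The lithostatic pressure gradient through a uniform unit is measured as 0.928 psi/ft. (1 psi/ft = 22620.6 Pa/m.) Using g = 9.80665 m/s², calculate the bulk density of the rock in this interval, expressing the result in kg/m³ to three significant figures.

2140 kg/m³

ρ = (dP/dz)/g = 0.928 psi/ft / 9.80665 m/s² = 20992 Pa/m / 9.80665 m/s² = 2140.6 kg/m³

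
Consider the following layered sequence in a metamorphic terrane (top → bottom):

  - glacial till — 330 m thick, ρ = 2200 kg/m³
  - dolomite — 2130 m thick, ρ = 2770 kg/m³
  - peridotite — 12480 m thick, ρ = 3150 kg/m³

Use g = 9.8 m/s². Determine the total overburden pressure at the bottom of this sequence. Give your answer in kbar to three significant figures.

glacial till: 2200 kg/m³ × 9.8 m/s² × 330 m = 7.115×10^6 Pa = 0.07115 kbar
dolomite: 2770 kg/m³ × 9.8 m/s² × 2130 m = 5.782×10^7 Pa = 0.5782 kbar
peridotite: 3150 kg/m³ × 9.8 m/s² × 12480 m = 3.853×10^8 Pa = 3.853 kbar
Total = 0.07115 + 0.5782 + 3.853 = 4.5019 kbar

4.50 kbar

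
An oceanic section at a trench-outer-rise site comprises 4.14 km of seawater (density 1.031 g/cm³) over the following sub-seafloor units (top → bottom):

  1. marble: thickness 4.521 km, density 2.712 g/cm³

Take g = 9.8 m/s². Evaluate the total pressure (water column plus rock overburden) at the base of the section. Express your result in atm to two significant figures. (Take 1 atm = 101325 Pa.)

1600 atm

seawater: 1031 kg/m³ × 9.8 m/s² × 4140 m = 4.183×10^7 Pa = 412.8 atm
marble: 2712 kg/m³ × 9.8 m/s² × 4521 m = 1.202×10^8 Pa = 1186 atm
Total = 412.8 + 1186 = 1598.7 atm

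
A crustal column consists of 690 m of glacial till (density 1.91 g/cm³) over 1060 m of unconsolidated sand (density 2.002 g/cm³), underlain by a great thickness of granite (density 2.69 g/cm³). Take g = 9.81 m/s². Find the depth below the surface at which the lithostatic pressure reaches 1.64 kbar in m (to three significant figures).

6690 m

Pressure at base of upper layers: 1910×9.81×690 + 2002×9.81×1060 = 3.375×10^7 Pa = 0.3375 kbar
Remaining pressure to be supplied by granite: 1.640×10^8 − 3.375×10^7 = 1.303×10^8 Pa
Additional depth in granite = 1.303×10^8 Pa / (2690 kg/m³ × 9.81 m/s²) = 4935.9 m
Total depth = 1750 m + 4935.9 m = 6685.9 m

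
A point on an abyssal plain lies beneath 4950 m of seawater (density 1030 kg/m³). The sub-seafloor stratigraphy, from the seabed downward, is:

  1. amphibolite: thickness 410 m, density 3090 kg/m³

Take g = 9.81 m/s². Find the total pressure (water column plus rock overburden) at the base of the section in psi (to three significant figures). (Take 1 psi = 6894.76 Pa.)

seawater: 1030 kg/m³ × 9.81 m/s² × 4950 m = 5.002×10^7 Pa = 7254 psi
amphibolite: 3090 kg/m³ × 9.81 m/s² × 410 m = 1.243×10^7 Pa = 1803 psi
Total = 7254 + 1803 = 9056.8 psi

9060 psi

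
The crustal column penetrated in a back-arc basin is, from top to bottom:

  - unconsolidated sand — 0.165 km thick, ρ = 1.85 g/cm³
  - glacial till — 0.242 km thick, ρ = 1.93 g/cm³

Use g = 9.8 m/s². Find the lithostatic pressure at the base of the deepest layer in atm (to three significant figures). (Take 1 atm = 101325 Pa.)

unconsolidated sand: 1850 kg/m³ × 9.8 m/s² × 165 m = 2.991×10^6 Pa = 29.52 atm
glacial till: 1930 kg/m³ × 9.8 m/s² × 242 m = 4.577×10^6 Pa = 45.17 atm
Total = 29.52 + 45.17 = 74.697 atm

74.7 atm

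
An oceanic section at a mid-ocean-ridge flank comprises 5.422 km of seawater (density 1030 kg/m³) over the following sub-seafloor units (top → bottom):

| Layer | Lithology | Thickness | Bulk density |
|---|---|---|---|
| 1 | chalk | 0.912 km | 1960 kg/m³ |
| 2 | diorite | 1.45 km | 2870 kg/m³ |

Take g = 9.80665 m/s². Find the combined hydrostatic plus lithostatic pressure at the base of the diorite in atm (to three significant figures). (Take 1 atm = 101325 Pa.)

1120 atm

seawater: 1030 kg/m³ × 9.80665 m/s² × 5422 m = 5.477×10^7 Pa = 540.5 atm
chalk: 1960 kg/m³ × 9.80665 m/s² × 912 m = 1.753×10^7 Pa = 173.0 atm
diorite: 2870 kg/m³ × 9.80665 m/s² × 1450 m = 4.081×10^7 Pa = 402.8 atm
Total = 540.5 + 173.0 + 402.8 = 1116.3 atm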